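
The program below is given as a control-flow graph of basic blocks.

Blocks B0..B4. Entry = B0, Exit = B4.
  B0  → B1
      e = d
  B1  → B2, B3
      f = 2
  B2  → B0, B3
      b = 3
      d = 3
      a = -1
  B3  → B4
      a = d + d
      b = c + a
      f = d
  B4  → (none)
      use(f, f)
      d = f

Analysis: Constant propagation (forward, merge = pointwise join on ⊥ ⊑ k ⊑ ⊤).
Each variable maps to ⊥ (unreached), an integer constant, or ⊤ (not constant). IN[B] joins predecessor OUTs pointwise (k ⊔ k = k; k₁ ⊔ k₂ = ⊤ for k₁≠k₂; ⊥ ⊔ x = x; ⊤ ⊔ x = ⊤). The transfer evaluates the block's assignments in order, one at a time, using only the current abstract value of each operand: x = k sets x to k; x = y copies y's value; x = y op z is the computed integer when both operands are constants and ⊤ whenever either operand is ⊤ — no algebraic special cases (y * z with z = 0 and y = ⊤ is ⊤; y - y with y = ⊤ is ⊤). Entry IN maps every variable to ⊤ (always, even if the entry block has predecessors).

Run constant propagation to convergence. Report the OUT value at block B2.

Answer: {a: -1, b: 3, c: ⊤, d: 3, e: ⊤, f: 2}

Derivation:
Per-block solution:
  B0: | IN=(all ⊤) | OUT=(all ⊤)
  B1: | IN=(all ⊤) | OUT={f:2; rest ⊤}
  B2: | IN={f:2; rest ⊤} | OUT={a:-1, b:3, d:3, f:2; rest ⊤}
  B3: | IN={f:2; rest ⊤} | OUT=(all ⊤)
  B4: | IN=(all ⊤) | OUT=(all ⊤)

Merge at B2: IN[B2] = OUT[B1] = {a: ⊤, b: ⊤, c: ⊤, d: ⊤, e: ⊤, f: 2}
Applying B2's transfer function to that IN value gives OUT[B2] (row B2 above).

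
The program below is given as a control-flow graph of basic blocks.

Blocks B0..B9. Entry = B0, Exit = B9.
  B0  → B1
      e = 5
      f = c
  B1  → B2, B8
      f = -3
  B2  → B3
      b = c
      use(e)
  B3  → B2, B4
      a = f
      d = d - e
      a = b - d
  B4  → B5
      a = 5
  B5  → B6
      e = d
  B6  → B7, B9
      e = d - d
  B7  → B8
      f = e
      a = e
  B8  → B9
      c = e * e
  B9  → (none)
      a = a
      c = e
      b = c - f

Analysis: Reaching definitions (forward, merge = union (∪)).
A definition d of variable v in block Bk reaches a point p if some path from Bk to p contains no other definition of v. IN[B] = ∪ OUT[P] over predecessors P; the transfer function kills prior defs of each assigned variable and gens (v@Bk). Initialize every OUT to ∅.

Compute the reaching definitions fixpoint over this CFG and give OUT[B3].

Fixpoint table:
  B0: | IN={} | OUT={e@B0, f@B0}
  B1: | IN={e@B0, f@B0} | OUT={e@B0, f@B1}
  B2: | IN={a@B3, b@B2, d@B3, e@B0, f@B1} | OUT={a@B3, b@B2, d@B3, e@B0, f@B1}
  B3: | IN={a@B3, b@B2, d@B3, e@B0, f@B1} | OUT={a@B3, b@B2, d@B3, e@B0, f@B1}
  B4: | IN={a@B3, b@B2, d@B3, e@B0, f@B1} | OUT={a@B4, b@B2, d@B3, e@B0, f@B1}
  B5: | IN={a@B4, b@B2, d@B3, e@B0, f@B1} | OUT={a@B4, b@B2, d@B3, e@B5, f@B1}
  B6: | IN={a@B4, b@B2, d@B3, e@B5, f@B1} | OUT={a@B4, b@B2, d@B3, e@B6, f@B1}
  B7: | IN={a@B4, b@B2, d@B3, e@B6, f@B1} | OUT={a@B7, b@B2, d@B3, e@B6, f@B7}
  B8: | IN={a@B7, b@B2, d@B3, e@B0, e@B6, f@B1, f@B7} | OUT={a@B7, b@B2, c@B8, d@B3, e@B0, e@B6, f@B1, f@B7}
  B9: | IN={a@B4, a@B7, b@B2, c@B8, d@B3, e@B0, e@B6, f@B1, f@B7} | OUT={a@B9, b@B9, c@B9, d@B3, e@B0, e@B6, f@B1, f@B7}

Merge at B3: IN[B3] = OUT[B2] = {a@B3, b@B2, d@B3, e@B0, f@B1}
Applying B3's transfer function to that IN value gives OUT[B3] (row B3 above).

Answer: {a@B3, b@B2, d@B3, e@B0, f@B1}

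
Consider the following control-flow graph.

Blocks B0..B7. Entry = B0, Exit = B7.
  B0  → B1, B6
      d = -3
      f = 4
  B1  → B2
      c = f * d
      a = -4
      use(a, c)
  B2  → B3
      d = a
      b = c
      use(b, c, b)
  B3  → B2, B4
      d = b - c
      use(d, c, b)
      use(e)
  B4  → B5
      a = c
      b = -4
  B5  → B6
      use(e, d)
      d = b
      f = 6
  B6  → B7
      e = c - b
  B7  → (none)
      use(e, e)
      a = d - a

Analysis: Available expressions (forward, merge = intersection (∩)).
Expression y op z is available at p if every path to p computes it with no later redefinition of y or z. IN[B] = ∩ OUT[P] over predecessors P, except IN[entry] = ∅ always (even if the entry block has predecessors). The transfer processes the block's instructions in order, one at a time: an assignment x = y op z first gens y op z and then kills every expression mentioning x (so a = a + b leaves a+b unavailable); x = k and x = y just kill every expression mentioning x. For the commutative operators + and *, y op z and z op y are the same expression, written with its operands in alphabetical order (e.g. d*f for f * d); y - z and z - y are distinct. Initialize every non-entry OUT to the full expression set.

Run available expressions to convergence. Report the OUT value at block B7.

Fixpoint table:
  B0: | IN={} | OUT={}
  B1: | IN={} | OUT={d*f}
  B2: | IN={} | OUT={}
  B3: | IN={} | OUT={b-c}
  B4: | IN={b-c} | OUT={}
  B5: | IN={} | OUT={}
  B6: | IN={} | OUT={c-b}
  B7: | IN={c-b} | OUT={c-b}

Merge at B7: IN[B7] = OUT[B6] = {c-b}
Applying B7's transfer function to that IN value gives OUT[B7] (row B7 above).

Answer: {c-b}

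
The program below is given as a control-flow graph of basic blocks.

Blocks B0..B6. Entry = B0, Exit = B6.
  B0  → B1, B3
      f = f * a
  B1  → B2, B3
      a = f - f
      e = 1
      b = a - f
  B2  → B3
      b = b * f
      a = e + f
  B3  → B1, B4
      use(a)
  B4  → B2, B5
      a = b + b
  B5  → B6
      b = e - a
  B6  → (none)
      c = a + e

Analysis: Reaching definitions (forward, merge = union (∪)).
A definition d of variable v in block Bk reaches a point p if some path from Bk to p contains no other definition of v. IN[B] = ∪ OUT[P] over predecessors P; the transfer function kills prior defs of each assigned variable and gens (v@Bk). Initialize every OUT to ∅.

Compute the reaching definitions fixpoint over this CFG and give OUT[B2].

Answer: {a@B2, b@B2, e@B1, f@B0}

Trace:
Fixpoint table:
  B0:  IN={}  OUT={f@B0}
  B1:  IN={a@B1, a@B2, b@B1, b@B2, e@B1, f@B0}  OUT={a@B1, b@B1, e@B1, f@B0}
  B2:  IN={a@B1, a@B4, b@B1, b@B2, e@B1, f@B0}  OUT={a@B2, b@B2, e@B1, f@B0}
  B3:  IN={a@B1, a@B2, b@B1, b@B2, e@B1, f@B0}  OUT={a@B1, a@B2, b@B1, b@B2, e@B1, f@B0}
  B4:  IN={a@B1, a@B2, b@B1, b@B2, e@B1, f@B0}  OUT={a@B4, b@B1, b@B2, e@B1, f@B0}
  B5:  IN={a@B4, b@B1, b@B2, e@B1, f@B0}  OUT={a@B4, b@B5, e@B1, f@B0}
  B6:  IN={a@B4, b@B5, e@B1, f@B0}  OUT={a@B4, b@B5, c@B6, e@B1, f@B0}

Merge at B2: IN[B2] = OUT[B1] ⊔ OUT[B4] = {a@B1, a@B4, b@B1, b@B2, e@B1, f@B0}
Applying B2's transfer function to that IN value gives OUT[B2] (row B2 above).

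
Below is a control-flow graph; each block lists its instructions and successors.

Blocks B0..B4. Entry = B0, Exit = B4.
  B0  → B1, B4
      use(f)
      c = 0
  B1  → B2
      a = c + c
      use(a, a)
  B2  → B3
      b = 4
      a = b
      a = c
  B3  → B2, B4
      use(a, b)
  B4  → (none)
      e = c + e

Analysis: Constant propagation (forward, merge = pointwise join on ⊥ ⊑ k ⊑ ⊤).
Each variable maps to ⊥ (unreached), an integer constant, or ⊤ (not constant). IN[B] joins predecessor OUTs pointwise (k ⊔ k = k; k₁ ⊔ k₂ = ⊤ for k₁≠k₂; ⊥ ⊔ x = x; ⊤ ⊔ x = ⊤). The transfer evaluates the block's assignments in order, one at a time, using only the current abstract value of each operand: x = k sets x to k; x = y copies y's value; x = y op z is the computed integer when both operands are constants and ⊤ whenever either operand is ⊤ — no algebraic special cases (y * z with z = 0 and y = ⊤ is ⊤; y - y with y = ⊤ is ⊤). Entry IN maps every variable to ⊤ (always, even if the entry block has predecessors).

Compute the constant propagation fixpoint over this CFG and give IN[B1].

Answer: {a: ⊤, b: ⊤, c: 0, d: ⊤, e: ⊤, f: ⊤}

Working:
Fixpoint table:
  B0: | IN=(all ⊤) | OUT={c:0; rest ⊤}
  B1: | IN={c:0; rest ⊤} | OUT={a:0, c:0; rest ⊤}
  B2: | IN={a:0, c:0; rest ⊤} | OUT={a:0, b:4, c:0; rest ⊤}
  B3: | IN={a:0, b:4, c:0; rest ⊤} | OUT={a:0, b:4, c:0; rest ⊤}
  B4: | IN={c:0; rest ⊤} | OUT={c:0; rest ⊤}

Merge at B1: IN[B1] = OUT[B0] = {a: ⊤, b: ⊤, c: 0, d: ⊤, e: ⊤, f: ⊤}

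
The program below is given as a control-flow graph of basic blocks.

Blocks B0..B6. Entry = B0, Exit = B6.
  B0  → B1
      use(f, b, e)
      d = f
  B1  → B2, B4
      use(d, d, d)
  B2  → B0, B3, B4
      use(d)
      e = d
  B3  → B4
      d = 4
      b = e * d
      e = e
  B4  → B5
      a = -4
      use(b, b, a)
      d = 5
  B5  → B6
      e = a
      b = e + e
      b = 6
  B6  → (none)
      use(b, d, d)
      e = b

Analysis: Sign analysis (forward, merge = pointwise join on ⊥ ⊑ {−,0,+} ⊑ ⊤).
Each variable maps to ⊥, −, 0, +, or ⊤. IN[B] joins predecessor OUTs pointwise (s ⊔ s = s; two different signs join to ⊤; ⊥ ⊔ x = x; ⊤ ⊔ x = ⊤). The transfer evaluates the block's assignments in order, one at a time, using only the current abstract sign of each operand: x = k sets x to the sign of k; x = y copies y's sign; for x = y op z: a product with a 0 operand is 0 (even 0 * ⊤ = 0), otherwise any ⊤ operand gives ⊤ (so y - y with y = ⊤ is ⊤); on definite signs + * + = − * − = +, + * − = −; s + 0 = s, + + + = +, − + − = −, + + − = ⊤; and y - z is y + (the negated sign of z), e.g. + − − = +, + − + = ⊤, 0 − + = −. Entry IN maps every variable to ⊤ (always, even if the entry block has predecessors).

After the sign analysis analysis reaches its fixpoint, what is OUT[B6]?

Answer: {a: -, b: +, c: ⊤, d: +, e: +, f: ⊤}

Trace:
Per-block solution:
  B0: | IN=(all ⊤) | OUT=(all ⊤)
  B1: | IN=(all ⊤) | OUT=(all ⊤)
  B2: | IN=(all ⊤) | OUT=(all ⊤)
  B3: | IN=(all ⊤) | OUT={d:+; rest ⊤}
  B4: | IN=(all ⊤) | OUT={a:-, d:+; rest ⊤}
  B5: | IN={a:-, d:+; rest ⊤} | OUT={a:-, b:+, d:+, e:-; rest ⊤}
  B6: | IN={a:-, b:+, d:+, e:-; rest ⊤} | OUT={a:-, b:+, d:+, e:+; rest ⊤}

Merge at B6: IN[B6] = OUT[B5] = {a: -, b: +, c: ⊤, d: +, e: -, f: ⊤}
Applying B6's transfer function to that IN value gives OUT[B6] (row B6 above).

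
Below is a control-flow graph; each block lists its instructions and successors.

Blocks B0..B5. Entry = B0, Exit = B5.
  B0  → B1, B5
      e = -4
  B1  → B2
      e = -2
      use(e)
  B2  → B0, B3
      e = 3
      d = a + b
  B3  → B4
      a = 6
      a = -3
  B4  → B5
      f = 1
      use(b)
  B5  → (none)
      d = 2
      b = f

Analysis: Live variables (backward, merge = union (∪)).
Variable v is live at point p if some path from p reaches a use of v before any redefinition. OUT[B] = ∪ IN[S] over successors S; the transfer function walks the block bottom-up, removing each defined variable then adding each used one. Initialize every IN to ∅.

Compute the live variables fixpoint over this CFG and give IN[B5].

Answer: {f}

Working:
Converged values:
  B0:  IN={a, b, f}  OUT={a, b, f}
  B1:  IN={a, b, f}  OUT={a, b, f}
  B2:  IN={a, b, f}  OUT={a, b, f}
  B3:  IN={b}  OUT={b}
  B4:  IN={b}  OUT={f}
  B5:  IN={f}  OUT={}

B5 is the boundary node: OUT[B5] = {}
Applying B5's transfer function to that OUT value gives IN[B5] (row B5 above).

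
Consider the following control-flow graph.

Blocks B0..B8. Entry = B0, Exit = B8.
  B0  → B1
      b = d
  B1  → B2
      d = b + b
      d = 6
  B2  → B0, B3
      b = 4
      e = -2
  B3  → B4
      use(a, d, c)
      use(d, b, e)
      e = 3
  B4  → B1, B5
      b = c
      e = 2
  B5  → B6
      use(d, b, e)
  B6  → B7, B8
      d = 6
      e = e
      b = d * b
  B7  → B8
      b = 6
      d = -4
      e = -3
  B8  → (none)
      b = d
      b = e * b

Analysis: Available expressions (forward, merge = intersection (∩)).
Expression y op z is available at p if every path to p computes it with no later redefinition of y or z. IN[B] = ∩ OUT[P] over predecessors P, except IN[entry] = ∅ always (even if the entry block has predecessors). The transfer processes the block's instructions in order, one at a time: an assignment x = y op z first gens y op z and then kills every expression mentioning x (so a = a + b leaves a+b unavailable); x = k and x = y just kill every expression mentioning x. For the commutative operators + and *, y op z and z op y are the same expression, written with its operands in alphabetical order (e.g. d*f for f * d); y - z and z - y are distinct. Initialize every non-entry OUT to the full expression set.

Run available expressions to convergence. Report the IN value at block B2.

Converged values:
  B0: | IN={} | OUT={}
  B1: | IN={} | OUT={b+b}
  B2: | IN={b+b} | OUT={}
  B3: | IN={} | OUT={}
  B4: | IN={} | OUT={}
  B5: | IN={} | OUT={}
  B6: | IN={} | OUT={}
  B7: | IN={} | OUT={}
  B8: | IN={} | OUT={}

Merge at B2: IN[B2] = OUT[B1] = {b+b}

Answer: {b+b}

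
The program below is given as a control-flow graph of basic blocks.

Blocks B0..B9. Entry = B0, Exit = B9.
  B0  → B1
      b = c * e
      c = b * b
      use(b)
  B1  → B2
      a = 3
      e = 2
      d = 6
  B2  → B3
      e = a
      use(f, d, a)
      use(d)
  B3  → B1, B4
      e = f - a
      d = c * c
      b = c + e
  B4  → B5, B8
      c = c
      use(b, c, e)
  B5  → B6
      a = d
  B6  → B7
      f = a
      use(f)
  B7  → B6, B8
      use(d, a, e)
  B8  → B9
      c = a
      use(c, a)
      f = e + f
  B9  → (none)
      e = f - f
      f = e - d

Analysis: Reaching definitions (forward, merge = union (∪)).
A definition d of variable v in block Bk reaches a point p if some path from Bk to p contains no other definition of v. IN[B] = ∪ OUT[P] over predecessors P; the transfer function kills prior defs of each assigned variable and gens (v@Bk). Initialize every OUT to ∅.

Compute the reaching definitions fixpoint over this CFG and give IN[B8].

Fixpoint table:
  B0:  IN={}  OUT={b@B0, c@B0}
  B1:  IN={a@B1, b@B0, b@B3, c@B0, d@B3, e@B3}  OUT={a@B1, b@B0, b@B3, c@B0, d@B1, e@B1}
  B2:  IN={a@B1, b@B0, b@B3, c@B0, d@B1, e@B1}  OUT={a@B1, b@B0, b@B3, c@B0, d@B1, e@B2}
  B3:  IN={a@B1, b@B0, b@B3, c@B0, d@B1, e@B2}  OUT={a@B1, b@B3, c@B0, d@B3, e@B3}
  B4:  IN={a@B1, b@B3, c@B0, d@B3, e@B3}  OUT={a@B1, b@B3, c@B4, d@B3, e@B3}
  B5:  IN={a@B1, b@B3, c@B4, d@B3, e@B3}  OUT={a@B5, b@B3, c@B4, d@B3, e@B3}
  B6:  IN={a@B5, b@B3, c@B4, d@B3, e@B3, f@B6}  OUT={a@B5, b@B3, c@B4, d@B3, e@B3, f@B6}
  B7:  IN={a@B5, b@B3, c@B4, d@B3, e@B3, f@B6}  OUT={a@B5, b@B3, c@B4, d@B3, e@B3, f@B6}
  B8:  IN={a@B1, a@B5, b@B3, c@B4, d@B3, e@B3, f@B6}  OUT={a@B1, a@B5, b@B3, c@B8, d@B3, e@B3, f@B8}
  B9:  IN={a@B1, a@B5, b@B3, c@B8, d@B3, e@B3, f@B8}  OUT={a@B1, a@B5, b@B3, c@B8, d@B3, e@B9, f@B9}

Merge at B8: IN[B8] = OUT[B4] ⊔ OUT[B7] = {a@B1, a@B5, b@B3, c@B4, d@B3, e@B3, f@B6}

Answer: {a@B1, a@B5, b@B3, c@B4, d@B3, e@B3, f@B6}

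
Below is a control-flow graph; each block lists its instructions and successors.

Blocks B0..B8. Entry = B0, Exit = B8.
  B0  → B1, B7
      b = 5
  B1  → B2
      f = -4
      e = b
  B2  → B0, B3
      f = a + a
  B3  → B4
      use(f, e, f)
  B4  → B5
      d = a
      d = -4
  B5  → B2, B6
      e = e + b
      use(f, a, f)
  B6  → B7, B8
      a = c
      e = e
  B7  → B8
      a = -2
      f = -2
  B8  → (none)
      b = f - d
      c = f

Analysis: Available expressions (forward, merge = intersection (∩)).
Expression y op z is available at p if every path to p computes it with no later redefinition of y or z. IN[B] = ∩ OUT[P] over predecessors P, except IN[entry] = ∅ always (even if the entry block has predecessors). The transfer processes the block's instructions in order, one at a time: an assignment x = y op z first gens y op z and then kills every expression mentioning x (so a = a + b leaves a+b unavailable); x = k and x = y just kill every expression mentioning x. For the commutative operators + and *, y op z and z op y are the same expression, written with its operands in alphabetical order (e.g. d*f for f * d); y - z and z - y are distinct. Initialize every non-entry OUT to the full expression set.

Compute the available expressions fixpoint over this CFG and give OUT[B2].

Answer: {a+a}

Trace:
Converged values:
  B0:   IN={}   OUT={}
  B1:   IN={}   OUT={}
  B2:   IN={}   OUT={a+a}
  B3:   IN={a+a}   OUT={a+a}
  B4:   IN={a+a}   OUT={a+a}
  B5:   IN={a+a}   OUT={a+a}
  B6:   IN={a+a}   OUT={}
  B7:   IN={}   OUT={}
  B8:   IN={}   OUT={f-d}

Merge at B2: IN[B2] = OUT[B1] ∩ OUT[B5] = {}
Applying B2's transfer function to that IN value gives OUT[B2] (row B2 above).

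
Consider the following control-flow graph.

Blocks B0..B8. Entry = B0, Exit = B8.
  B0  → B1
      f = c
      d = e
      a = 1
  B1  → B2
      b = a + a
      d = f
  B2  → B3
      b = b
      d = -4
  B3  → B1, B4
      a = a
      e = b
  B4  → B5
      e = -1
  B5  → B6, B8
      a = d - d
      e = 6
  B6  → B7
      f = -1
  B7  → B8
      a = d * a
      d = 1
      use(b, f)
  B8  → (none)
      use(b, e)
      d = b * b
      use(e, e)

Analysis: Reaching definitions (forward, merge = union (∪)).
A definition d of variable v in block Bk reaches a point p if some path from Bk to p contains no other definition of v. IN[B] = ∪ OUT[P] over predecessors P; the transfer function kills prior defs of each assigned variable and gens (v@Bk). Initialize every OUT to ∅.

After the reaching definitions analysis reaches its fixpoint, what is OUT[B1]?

Converged values:
  B0:  IN={}  OUT={a@B0, d@B0, f@B0}
  B1:  IN={a@B0, a@B3, b@B2, d@B0, d@B2, e@B3, f@B0}  OUT={a@B0, a@B3, b@B1, d@B1, e@B3, f@B0}
  B2:  IN={a@B0, a@B3, b@B1, d@B1, e@B3, f@B0}  OUT={a@B0, a@B3, b@B2, d@B2, e@B3, f@B0}
  B3:  IN={a@B0, a@B3, b@B2, d@B2, e@B3, f@B0}  OUT={a@B3, b@B2, d@B2, e@B3, f@B0}
  B4:  IN={a@B3, b@B2, d@B2, e@B3, f@B0}  OUT={a@B3, b@B2, d@B2, e@B4, f@B0}
  B5:  IN={a@B3, b@B2, d@B2, e@B4, f@B0}  OUT={a@B5, b@B2, d@B2, e@B5, f@B0}
  B6:  IN={a@B5, b@B2, d@B2, e@B5, f@B0}  OUT={a@B5, b@B2, d@B2, e@B5, f@B6}
  B7:  IN={a@B5, b@B2, d@B2, e@B5, f@B6}  OUT={a@B7, b@B2, d@B7, e@B5, f@B6}
  B8:  IN={a@B5, a@B7, b@B2, d@B2, d@B7, e@B5, f@B0, f@B6}  OUT={a@B5, a@B7, b@B2, d@B8, e@B5, f@B0, f@B6}

Merge at B1: IN[B1] = OUT[B0] ⊔ OUT[B3] = {a@B0, a@B3, b@B2, d@B0, d@B2, e@B3, f@B0}
Applying B1's transfer function to that IN value gives OUT[B1] (row B1 above).

Answer: {a@B0, a@B3, b@B1, d@B1, e@B3, f@B0}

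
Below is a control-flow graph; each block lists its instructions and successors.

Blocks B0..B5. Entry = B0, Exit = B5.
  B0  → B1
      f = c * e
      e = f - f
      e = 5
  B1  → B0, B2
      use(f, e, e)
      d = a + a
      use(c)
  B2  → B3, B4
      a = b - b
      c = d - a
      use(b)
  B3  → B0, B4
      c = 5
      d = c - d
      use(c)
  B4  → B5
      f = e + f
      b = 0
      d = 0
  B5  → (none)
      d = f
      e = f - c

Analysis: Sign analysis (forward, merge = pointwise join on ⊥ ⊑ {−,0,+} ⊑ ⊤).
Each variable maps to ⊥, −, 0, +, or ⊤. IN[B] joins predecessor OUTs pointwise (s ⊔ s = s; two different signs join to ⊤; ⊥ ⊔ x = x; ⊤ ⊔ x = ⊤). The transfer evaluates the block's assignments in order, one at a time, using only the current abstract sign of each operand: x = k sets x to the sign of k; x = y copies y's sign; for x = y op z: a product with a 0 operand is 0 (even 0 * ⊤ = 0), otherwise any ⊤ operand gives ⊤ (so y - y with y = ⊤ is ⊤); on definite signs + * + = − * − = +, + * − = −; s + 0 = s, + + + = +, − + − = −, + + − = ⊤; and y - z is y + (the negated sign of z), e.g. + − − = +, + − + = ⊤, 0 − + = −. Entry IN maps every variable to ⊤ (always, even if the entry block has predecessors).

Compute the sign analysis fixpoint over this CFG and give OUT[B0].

Answer: {a: ⊤, b: ⊤, c: ⊤, d: ⊤, e: +, f: ⊤}

Trace:
Converged values:
  B0:  IN=(all ⊤)  OUT={e:+; rest ⊤}
  B1:  IN={e:+; rest ⊤}  OUT={e:+; rest ⊤}
  B2:  IN={e:+; rest ⊤}  OUT={e:+; rest ⊤}
  B3:  IN={e:+; rest ⊤}  OUT={c:+, e:+; rest ⊤}
  B4:  IN={e:+; rest ⊤}  OUT={b:0, d:0, e:+; rest ⊤}
  B5:  IN={b:0, d:0, e:+; rest ⊤}  OUT={b:0; rest ⊤}

Merge at B0 (entry node, so the boundary value (all ⊤) is joined with the incoming edge(s)): IN[B0] = (all ⊤) ⊔ OUT[B1] ⊔ OUT[B3] = {a: ⊤, b: ⊤, c: ⊤, d: ⊤, e: ⊤, f: ⊤}
Applying B0's transfer function to that IN value gives OUT[B0] (row B0 above).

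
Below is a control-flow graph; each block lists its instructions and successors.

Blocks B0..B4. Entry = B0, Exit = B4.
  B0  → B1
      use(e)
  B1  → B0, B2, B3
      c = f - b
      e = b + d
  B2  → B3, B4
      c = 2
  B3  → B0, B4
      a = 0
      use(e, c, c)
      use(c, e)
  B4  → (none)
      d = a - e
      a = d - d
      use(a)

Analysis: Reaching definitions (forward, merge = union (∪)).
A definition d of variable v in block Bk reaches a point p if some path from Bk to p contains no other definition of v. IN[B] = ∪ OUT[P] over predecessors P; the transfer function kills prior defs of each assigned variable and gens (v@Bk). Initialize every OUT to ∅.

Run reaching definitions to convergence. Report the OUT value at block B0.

Per-block solution:
  B0:  IN={a@B3, c@B1, c@B2, e@B1}  OUT={a@B3, c@B1, c@B2, e@B1}
  B1:  IN={a@B3, c@B1, c@B2, e@B1}  OUT={a@B3, c@B1, e@B1}
  B2:  IN={a@B3, c@B1, e@B1}  OUT={a@B3, c@B2, e@B1}
  B3:  IN={a@B3, c@B1, c@B2, e@B1}  OUT={a@B3, c@B1, c@B2, e@B1}
  B4:  IN={a@B3, c@B1, c@B2, e@B1}  OUT={a@B4, c@B1, c@B2, d@B4, e@B1}

Merge at B0 (entry node, so the boundary value {} is joined with the incoming edge(s)): IN[B0] = {} ⊔ OUT[B1] ⊔ OUT[B3] = {a@B3, c@B1, c@B2, e@B1}
Applying B0's transfer function to that IN value gives OUT[B0] (row B0 above).

Answer: {a@B3, c@B1, c@B2, e@B1}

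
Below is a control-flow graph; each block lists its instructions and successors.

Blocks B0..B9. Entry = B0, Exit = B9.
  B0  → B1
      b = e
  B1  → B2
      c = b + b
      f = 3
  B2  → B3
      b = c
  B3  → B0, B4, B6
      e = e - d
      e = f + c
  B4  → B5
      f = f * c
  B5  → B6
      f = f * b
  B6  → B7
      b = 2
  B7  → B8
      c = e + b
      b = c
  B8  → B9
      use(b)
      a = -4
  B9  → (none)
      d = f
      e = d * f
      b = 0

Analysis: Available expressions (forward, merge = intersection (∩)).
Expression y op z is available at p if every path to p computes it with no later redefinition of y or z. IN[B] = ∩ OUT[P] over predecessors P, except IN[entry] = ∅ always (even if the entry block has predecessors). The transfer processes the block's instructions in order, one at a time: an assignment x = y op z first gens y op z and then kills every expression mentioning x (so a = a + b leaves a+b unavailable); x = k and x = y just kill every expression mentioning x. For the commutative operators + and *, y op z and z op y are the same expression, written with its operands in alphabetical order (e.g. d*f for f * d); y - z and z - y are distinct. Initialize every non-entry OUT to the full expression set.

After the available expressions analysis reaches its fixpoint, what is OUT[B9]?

Answer: {d*f}

Derivation:
Converged values:
  B0: | IN={} | OUT={}
  B1: | IN={} | OUT={b+b}
  B2: | IN={b+b} | OUT={}
  B3: | IN={} | OUT={c+f}
  B4: | IN={c+f} | OUT={}
  B5: | IN={} | OUT={}
  B6: | IN={} | OUT={}
  B7: | IN={} | OUT={}
  B8: | IN={} | OUT={}
  B9: | IN={} | OUT={d*f}

Merge at B9: IN[B9] = OUT[B8] = {}
Applying B9's transfer function to that IN value gives OUT[B9] (row B9 above).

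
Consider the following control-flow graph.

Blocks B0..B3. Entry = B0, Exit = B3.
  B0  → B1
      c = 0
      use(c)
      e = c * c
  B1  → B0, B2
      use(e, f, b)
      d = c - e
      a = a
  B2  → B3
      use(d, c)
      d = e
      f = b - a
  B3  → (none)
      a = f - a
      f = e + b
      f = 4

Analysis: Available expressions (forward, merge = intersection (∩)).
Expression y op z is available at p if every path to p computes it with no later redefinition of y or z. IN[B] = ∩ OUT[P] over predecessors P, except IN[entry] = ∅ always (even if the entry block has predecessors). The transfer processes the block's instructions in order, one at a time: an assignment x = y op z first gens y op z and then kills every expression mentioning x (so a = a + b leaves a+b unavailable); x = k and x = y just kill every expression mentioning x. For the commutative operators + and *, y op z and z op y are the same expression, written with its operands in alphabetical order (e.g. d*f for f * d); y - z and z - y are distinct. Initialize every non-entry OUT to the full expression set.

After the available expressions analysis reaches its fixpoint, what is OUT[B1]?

Answer: {c*c, c-e}

Working:
Per-block solution:
  B0:   IN={}   OUT={c*c}
  B1:   IN={c*c}   OUT={c*c, c-e}
  B2:   IN={c*c, c-e}   OUT={b-a, c*c, c-e}
  B3:   IN={b-a, c*c, c-e}   OUT={b+e, c*c, c-e}

Merge at B1: IN[B1] = OUT[B0] = {c*c}
Applying B1's transfer function to that IN value gives OUT[B1] (row B1 above).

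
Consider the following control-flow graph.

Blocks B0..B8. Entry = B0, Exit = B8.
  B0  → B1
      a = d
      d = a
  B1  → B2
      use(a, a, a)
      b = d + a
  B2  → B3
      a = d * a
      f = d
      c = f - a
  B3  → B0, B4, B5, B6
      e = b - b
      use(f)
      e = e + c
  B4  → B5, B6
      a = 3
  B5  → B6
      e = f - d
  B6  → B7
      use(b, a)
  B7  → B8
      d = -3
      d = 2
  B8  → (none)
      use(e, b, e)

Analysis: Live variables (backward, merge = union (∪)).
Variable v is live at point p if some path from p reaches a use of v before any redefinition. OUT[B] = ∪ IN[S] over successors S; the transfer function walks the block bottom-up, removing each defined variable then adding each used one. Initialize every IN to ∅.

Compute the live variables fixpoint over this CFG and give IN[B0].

Converged values:
  B0:   IN={d}   OUT={a, d}
  B1:   IN={a, d}   OUT={a, b, d}
  B2:   IN={a, b, d}   OUT={a, b, c, d, f}
  B3:   IN={a, b, c, d, f}   OUT={a, b, d, e, f}
  B4:   IN={b, d, e, f}   OUT={a, b, d, e, f}
  B5:   IN={a, b, d, f}   OUT={a, b, e}
  B6:   IN={a, b, e}   OUT={b, e}
  B7:   IN={b, e}   OUT={b, e}
  B8:   IN={b, e}   OUT={}

Merge at B0: OUT[B0] = IN[B1] = {a, d}
Applying B0's transfer function to that OUT value gives IN[B0] (row B0 above).

Answer: {d}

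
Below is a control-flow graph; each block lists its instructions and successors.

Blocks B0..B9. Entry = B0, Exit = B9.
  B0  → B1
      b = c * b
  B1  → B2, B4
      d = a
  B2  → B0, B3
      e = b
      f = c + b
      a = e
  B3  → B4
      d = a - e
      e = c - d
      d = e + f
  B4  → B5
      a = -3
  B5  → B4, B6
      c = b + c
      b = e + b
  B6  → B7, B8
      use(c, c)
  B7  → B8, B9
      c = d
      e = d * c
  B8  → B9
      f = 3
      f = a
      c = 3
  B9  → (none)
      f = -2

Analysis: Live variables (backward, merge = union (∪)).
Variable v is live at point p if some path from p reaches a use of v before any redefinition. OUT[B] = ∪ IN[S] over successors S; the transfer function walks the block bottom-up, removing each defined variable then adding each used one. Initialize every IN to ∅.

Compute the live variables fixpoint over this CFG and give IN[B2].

Answer: {b, c}

Derivation:
Per-block solution:
  B0: | IN={a, b, c, e} | OUT={a, b, c, e}
  B1: | IN={a, b, c, e} | OUT={b, c, d, e}
  B2: | IN={b, c} | OUT={a, b, c, e, f}
  B3: | IN={a, b, c, e, f} | OUT={b, c, d, e}
  B4: | IN={b, c, d, e} | OUT={a, b, c, d, e}
  B5: | IN={a, b, c, d, e} | OUT={a, b, c, d, e}
  B6: | IN={a, c, d} | OUT={a, d}
  B7: | IN={a, d} | OUT={a}
  B8: | IN={a} | OUT={}
  B9: | IN={} | OUT={}

Merge at B2: OUT[B2] = IN[B0] ⊔ IN[B3] = {a, b, c, e, f}
Applying B2's transfer function to that OUT value gives IN[B2] (row B2 above).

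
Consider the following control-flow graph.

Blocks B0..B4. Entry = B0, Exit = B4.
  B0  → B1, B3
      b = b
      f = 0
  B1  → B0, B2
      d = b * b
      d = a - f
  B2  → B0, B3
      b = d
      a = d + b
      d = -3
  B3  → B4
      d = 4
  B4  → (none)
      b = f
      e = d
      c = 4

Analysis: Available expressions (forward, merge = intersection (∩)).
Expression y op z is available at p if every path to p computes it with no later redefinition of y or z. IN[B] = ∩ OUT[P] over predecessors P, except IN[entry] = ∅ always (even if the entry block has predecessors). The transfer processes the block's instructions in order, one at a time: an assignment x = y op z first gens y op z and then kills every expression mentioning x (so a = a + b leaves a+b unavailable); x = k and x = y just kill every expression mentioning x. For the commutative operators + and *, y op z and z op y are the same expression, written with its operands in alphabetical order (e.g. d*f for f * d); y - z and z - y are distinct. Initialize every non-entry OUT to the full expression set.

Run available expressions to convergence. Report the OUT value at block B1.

Converged values:
  B0:  IN={}  OUT={}
  B1:  IN={}  OUT={a-f, b*b}
  B2:  IN={a-f, b*b}  OUT={}
  B3:  IN={}  OUT={}
  B4:  IN={}  OUT={}

Merge at B1: IN[B1] = OUT[B0] = {}
Applying B1's transfer function to that IN value gives OUT[B1] (row B1 above).

Answer: {a-f, b*b}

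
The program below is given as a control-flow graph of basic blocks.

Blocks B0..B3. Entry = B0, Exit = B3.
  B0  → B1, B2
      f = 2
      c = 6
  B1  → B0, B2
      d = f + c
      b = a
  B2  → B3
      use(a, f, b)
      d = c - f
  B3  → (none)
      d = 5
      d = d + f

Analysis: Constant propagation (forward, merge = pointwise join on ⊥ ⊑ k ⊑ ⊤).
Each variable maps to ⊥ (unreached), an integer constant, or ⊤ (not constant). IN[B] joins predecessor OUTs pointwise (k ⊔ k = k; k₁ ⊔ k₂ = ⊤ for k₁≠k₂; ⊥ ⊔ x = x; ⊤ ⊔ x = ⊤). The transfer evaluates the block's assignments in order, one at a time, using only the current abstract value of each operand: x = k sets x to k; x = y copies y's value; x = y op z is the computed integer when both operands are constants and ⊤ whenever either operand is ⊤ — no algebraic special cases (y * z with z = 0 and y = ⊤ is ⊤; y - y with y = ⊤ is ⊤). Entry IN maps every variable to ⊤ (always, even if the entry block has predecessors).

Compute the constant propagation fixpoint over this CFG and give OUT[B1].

Answer: {a: ⊤, b: ⊤, c: 6, d: 8, e: ⊤, f: 2}

Working:
Per-block solution:
  B0:   IN=(all ⊤)   OUT={c:6, f:2; rest ⊤}
  B1:   IN={c:6, f:2; rest ⊤}   OUT={c:6, d:8, f:2; rest ⊤}
  B2:   IN={c:6, f:2; rest ⊤}   OUT={c:6, d:4, f:2; rest ⊤}
  B3:   IN={c:6, d:4, f:2; rest ⊤}   OUT={c:6, d:7, f:2; rest ⊤}

Merge at B1: IN[B1] = OUT[B0] = {a: ⊤, b: ⊤, c: 6, d: ⊤, e: ⊤, f: 2}
Applying B1's transfer function to that IN value gives OUT[B1] (row B1 above).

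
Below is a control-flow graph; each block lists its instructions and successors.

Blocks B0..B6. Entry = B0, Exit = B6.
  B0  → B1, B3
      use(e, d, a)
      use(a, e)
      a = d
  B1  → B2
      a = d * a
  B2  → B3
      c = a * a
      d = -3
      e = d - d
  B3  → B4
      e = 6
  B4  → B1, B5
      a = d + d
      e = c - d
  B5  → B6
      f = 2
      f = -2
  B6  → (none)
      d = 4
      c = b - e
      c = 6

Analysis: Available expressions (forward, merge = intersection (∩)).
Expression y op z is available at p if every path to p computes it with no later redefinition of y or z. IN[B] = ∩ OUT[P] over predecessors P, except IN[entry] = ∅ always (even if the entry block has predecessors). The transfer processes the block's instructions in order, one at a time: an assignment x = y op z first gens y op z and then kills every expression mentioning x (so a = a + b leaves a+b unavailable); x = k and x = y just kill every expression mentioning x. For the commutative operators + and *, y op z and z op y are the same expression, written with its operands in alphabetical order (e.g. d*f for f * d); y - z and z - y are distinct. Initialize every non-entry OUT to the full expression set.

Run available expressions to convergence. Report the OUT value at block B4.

Answer: {c-d, d+d}

Working:
Per-block solution:
  B0:   IN={}   OUT={}
  B1:   IN={}   OUT={}
  B2:   IN={}   OUT={a*a, d-d}
  B3:   IN={}   OUT={}
  B4:   IN={}   OUT={c-d, d+d}
  B5:   IN={c-d, d+d}   OUT={c-d, d+d}
  B6:   IN={c-d, d+d}   OUT={b-e}

Merge at B4: IN[B4] = OUT[B3] = {}
Applying B4's transfer function to that IN value gives OUT[B4] (row B4 above).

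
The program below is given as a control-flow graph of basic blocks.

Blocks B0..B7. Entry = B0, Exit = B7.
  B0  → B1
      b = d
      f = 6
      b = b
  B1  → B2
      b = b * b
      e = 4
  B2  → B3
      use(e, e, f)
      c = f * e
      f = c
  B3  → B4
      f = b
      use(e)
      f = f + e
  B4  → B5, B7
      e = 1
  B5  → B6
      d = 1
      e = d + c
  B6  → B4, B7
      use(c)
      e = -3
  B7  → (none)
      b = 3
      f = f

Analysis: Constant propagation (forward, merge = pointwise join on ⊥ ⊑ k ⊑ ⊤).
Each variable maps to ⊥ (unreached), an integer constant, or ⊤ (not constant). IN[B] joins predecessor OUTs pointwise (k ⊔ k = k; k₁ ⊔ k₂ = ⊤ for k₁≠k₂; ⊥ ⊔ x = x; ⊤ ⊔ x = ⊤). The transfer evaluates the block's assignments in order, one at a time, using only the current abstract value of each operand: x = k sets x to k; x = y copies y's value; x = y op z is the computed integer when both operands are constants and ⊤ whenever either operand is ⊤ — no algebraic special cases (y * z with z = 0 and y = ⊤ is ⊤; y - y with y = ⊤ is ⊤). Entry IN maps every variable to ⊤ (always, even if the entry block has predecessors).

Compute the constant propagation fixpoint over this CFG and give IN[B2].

Per-block solution:
  B0:   IN=(all ⊤)   OUT={f:6; rest ⊤}
  B1:   IN={f:6; rest ⊤}   OUT={e:4, f:6; rest ⊤}
  B2:   IN={e:4, f:6; rest ⊤}   OUT={c:24, e:4, f:24; rest ⊤}
  B3:   IN={c:24, e:4, f:24; rest ⊤}   OUT={c:24, e:4; rest ⊤}
  B4:   IN={c:24; rest ⊤}   OUT={c:24, e:1; rest ⊤}
  B5:   IN={c:24, e:1; rest ⊤}   OUT={c:24, d:1, e:25; rest ⊤}
  B6:   IN={c:24, d:1, e:25; rest ⊤}   OUT={c:24, d:1, e:-3; rest ⊤}
  B7:   IN={c:24; rest ⊤}   OUT={b:3, c:24; rest ⊤}

Merge at B2: IN[B2] = OUT[B1] = {a: ⊤, b: ⊤, c: ⊤, d: ⊤, e: 4, f: 6}

Answer: {a: ⊤, b: ⊤, c: ⊤, d: ⊤, e: 4, f: 6}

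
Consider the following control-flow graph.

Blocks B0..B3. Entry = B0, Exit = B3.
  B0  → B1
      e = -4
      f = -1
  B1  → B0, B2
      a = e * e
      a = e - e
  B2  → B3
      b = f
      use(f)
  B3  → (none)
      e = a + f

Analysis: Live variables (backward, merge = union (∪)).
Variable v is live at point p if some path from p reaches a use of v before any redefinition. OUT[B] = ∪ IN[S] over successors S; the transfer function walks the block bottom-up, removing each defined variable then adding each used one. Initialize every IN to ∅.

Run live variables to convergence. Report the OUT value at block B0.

Per-block solution:
  B0:  IN={}  OUT={e, f}
  B1:  IN={e, f}  OUT={a, f}
  B2:  IN={a, f}  OUT={a, f}
  B3:  IN={a, f}  OUT={}

Merge at B0: OUT[B0] = IN[B1] = {e, f}

Answer: {e, f}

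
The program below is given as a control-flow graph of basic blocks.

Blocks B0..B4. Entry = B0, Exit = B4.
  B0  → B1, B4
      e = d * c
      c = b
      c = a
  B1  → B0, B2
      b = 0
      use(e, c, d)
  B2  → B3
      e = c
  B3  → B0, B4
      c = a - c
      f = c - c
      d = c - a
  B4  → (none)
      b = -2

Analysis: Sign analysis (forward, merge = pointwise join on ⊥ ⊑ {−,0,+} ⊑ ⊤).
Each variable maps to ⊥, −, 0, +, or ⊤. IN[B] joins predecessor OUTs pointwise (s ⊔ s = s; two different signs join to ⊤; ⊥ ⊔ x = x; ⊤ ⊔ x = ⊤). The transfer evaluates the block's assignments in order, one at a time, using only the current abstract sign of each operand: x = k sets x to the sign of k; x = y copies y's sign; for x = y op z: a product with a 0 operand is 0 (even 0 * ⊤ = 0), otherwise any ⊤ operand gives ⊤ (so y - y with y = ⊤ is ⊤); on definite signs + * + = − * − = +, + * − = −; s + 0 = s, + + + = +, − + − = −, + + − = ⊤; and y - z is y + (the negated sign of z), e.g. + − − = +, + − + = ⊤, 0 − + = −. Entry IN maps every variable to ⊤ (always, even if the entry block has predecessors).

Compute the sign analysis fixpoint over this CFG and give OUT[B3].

Converged values:
  B0:   IN=(all ⊤)   OUT=(all ⊤)
  B1:   IN=(all ⊤)   OUT={b:0; rest ⊤}
  B2:   IN={b:0; rest ⊤}   OUT={b:0; rest ⊤}
  B3:   IN={b:0; rest ⊤}   OUT={b:0; rest ⊤}
  B4:   IN=(all ⊤)   OUT={b:-; rest ⊤}

Merge at B3: IN[B3] = OUT[B2] = {a: ⊤, b: 0, c: ⊤, d: ⊤, e: ⊤, f: ⊤}
Applying B3's transfer function to that IN value gives OUT[B3] (row B3 above).

Answer: {a: ⊤, b: 0, c: ⊤, d: ⊤, e: ⊤, f: ⊤}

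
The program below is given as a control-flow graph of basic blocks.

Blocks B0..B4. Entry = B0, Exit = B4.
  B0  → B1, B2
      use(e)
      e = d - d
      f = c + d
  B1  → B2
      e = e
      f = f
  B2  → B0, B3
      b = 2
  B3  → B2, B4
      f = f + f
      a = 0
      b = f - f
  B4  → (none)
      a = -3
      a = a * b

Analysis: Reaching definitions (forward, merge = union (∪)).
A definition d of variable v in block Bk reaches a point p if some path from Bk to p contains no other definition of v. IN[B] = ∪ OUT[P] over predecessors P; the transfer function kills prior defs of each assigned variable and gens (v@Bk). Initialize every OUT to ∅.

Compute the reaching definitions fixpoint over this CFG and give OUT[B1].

Answer: {a@B3, b@B2, e@B1, f@B1}

Derivation:
Fixpoint table:
  B0:   IN={a@B3, b@B2, e@B0, e@B1, f@B0, f@B1, f@B3}   OUT={a@B3, b@B2, e@B0, f@B0}
  B1:   IN={a@B3, b@B2, e@B0, f@B0}   OUT={a@B3, b@B2, e@B1, f@B1}
  B2:   IN={a@B3, b@B2, b@B3, e@B0, e@B1, f@B0, f@B1, f@B3}   OUT={a@B3, b@B2, e@B0, e@B1, f@B0, f@B1, f@B3}
  B3:   IN={a@B3, b@B2, e@B0, e@B1, f@B0, f@B1, f@B3}   OUT={a@B3, b@B3, e@B0, e@B1, f@B3}
  B4:   IN={a@B3, b@B3, e@B0, e@B1, f@B3}   OUT={a@B4, b@B3, e@B0, e@B1, f@B3}

Merge at B1: IN[B1] = OUT[B0] = {a@B3, b@B2, e@B0, f@B0}
Applying B1's transfer function to that IN value gives OUT[B1] (row B1 above).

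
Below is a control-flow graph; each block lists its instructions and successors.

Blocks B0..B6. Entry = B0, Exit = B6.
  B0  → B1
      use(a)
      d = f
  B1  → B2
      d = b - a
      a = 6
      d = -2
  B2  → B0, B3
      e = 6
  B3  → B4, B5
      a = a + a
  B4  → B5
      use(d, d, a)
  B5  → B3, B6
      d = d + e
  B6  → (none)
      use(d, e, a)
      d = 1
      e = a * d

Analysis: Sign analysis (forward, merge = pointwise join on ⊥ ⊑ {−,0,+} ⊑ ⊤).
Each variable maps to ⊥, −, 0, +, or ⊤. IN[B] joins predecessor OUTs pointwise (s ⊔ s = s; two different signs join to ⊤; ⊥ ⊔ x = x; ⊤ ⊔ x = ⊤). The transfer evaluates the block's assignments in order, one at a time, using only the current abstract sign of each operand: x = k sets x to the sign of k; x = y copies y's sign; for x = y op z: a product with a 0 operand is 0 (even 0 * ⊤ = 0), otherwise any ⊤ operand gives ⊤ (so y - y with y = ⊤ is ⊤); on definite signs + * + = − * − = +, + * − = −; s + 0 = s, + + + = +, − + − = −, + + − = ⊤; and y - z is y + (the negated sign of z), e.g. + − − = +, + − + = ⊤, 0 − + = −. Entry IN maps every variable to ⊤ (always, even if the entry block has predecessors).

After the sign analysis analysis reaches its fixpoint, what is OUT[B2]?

Answer: {a: +, b: ⊤, c: ⊤, d: -, e: +, f: ⊤}

Trace:
Converged values:
  B0:   IN=(all ⊤)   OUT=(all ⊤)
  B1:   IN=(all ⊤)   OUT={a:+, d:-; rest ⊤}
  B2:   IN={a:+, d:-; rest ⊤}   OUT={a:+, d:-, e:+; rest ⊤}
  B3:   IN={a:+, e:+; rest ⊤}   OUT={a:+, e:+; rest ⊤}
  B4:   IN={a:+, e:+; rest ⊤}   OUT={a:+, e:+; rest ⊤}
  B5:   IN={a:+, e:+; rest ⊤}   OUT={a:+, e:+; rest ⊤}
  B6:   IN={a:+, e:+; rest ⊤}   OUT={a:+, d:+, e:+; rest ⊤}

Merge at B2: IN[B2] = OUT[B1] = {a: +, b: ⊤, c: ⊤, d: -, e: ⊤, f: ⊤}
Applying B2's transfer function to that IN value gives OUT[B2] (row B2 above).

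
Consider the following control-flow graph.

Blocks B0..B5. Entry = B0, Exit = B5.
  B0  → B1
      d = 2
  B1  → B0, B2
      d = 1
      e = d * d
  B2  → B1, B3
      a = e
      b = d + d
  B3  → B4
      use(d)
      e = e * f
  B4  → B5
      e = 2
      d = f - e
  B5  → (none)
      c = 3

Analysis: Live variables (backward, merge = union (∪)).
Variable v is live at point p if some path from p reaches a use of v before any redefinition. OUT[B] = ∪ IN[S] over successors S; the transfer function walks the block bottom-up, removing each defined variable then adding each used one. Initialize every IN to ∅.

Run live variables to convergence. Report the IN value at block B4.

Answer: {f}

Derivation:
Converged values:
  B0:   IN={f}   OUT={f}
  B1:   IN={f}   OUT={d, e, f}
  B2:   IN={d, e, f}   OUT={d, e, f}
  B3:   IN={d, e, f}   OUT={f}
  B4:   IN={f}   OUT={}
  B5:   IN={}   OUT={}

Merge at B4: OUT[B4] = IN[B5] = {}
Applying B4's transfer function to that OUT value gives IN[B4] (row B4 above).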